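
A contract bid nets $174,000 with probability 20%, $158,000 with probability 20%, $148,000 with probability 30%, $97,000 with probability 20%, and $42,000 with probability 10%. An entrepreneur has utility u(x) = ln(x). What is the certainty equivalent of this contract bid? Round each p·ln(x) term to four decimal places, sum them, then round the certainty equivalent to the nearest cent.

$125,492.34

E[u] = 0.2·ln(174000) + 0.2·ln(158000) + 0.3·ln(148000) + 0.2·ln(97000) + 0.1·ln(42000) = 2.4134 + 2.3941 + 3.5715 + 2.2965 + 1.0645 = 11.7400
CE = e^11.7400 ≈ 125492.34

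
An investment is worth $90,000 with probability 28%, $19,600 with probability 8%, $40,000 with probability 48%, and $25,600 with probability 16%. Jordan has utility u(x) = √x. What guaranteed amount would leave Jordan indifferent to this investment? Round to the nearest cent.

E[u] = 0.28·√90000 + 0.08·√19600 + 0.48·√40000 + 0.16·√25600 = 0.28·300 + 0.08·140 + 0.48·200 + 0.16·160 = 216.8
CE = (216.8)² = 47002.24

$47,002.24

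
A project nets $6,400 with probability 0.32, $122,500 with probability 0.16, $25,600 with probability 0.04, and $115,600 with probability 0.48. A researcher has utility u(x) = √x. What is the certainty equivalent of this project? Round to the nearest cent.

$63,101.44

E[u] = 0.32·√6400 + 0.16·√122500 + 0.04·√25600 + 0.48·√115600 = 0.32·80 + 0.16·350 + 0.04·160 + 0.48·340 = 251.2
CE = (251.2)² = 63101.44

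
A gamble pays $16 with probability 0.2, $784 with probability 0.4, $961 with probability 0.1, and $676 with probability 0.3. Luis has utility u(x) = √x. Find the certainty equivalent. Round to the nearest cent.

$524.41

E[u] = 0.2·√16 + 0.4·√784 + 0.1·√961 + 0.3·√676 = 0.2·4 + 0.4·28 + 0.1·31 + 0.3·26 = 22.9
CE = (22.9)² = 524.41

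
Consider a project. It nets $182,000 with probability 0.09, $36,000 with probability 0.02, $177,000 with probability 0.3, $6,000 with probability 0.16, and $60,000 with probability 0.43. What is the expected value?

$96,960

EV = 0.09 × 182000 + 0.02 × 36000 + 0.3 × 177000 + 0.16 × 6000 + 0.43 × 60000 = 16380 + 720 + 53100 + 960 + 25800 = 96960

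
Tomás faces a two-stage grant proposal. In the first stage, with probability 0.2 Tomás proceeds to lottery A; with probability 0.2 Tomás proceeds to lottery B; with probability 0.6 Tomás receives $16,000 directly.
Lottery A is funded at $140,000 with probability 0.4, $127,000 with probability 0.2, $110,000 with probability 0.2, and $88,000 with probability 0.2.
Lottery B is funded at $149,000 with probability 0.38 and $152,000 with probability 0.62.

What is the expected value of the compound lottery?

$63,972

EV(A) = 0.4 × 140000 + 0.2 × 127000 + 0.2 × 110000 + 0.2 × 88000 = 56000 + 25400 + 22000 + 17600 = 121000
EV(B) = 0.38 × 149000 + 0.62 × 152000 = 56620 + 94240 = 150860
Branch C: 16000 (certain)
Overall = 0.2 × 121000 + 0.2 × 150860 + 0.6 × 16000 = 24200 + 30172 + 9600 = 63972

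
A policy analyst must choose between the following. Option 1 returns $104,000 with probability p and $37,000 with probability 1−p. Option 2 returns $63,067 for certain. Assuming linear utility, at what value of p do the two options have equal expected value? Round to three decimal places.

p·104000 + (1−p)·37000 = 63067
67000p + 37000 = 63067
p = (63067 − 37000) / 67000

p = 0.389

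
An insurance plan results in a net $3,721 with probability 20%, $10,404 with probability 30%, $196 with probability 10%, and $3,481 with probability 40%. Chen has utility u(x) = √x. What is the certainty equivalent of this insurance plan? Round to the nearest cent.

E[u] = 0.2·√3721 + 0.3·√10404 + 0.1·√196 + 0.4·√3481 = 0.2·61 + 0.3·102 + 0.1·14 + 0.4·59 = 67.8
CE = (67.8)² = 4596.84

$4,596.84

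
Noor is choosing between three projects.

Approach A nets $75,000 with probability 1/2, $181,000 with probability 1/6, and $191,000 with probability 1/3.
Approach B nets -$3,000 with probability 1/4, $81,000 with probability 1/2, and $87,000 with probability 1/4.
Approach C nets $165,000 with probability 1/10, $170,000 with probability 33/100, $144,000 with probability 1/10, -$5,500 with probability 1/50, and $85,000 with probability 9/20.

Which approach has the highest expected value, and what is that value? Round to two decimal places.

Approach A = 1/2 × 75000 + 1/6 × 181000 + 1/3 × 191000 = 37500 + 30166.6667 + 63666.6667 = 131333.3333
Approach B = 1/4 × (-3000) + 1/2 × 81000 + 1/4 × 87000 = -750 + 40500 + 21750 = 61500
Approach C = 1/10 × 165000 + 33/100 × 170000 + 1/10 × 144000 + 1/50 × (-5500) + 9/20 × 85000 = 16500 + 56100 + 14400 − 110 + 38250 = 125140

Approach A ($131,333.33)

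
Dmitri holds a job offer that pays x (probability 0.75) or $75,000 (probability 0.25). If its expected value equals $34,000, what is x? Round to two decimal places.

x = $20,333.33

0.75·x + 0.25·75000 = 34000
0.75·x = 34000 − 18750 = 15250
x = 15250 / 0.75 = 20333.3333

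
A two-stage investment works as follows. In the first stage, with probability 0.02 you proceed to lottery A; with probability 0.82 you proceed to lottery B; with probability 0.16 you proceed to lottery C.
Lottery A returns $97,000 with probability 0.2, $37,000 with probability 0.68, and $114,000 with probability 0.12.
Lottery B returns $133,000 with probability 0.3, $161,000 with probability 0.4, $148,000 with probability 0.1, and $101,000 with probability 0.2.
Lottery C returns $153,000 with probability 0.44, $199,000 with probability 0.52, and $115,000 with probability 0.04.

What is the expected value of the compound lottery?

EV(A) = 0.2 × 97000 + 0.68 × 37000 + 0.12 × 114000 = 19400 + 25160 + 13680 = 58240
EV(B) = 0.3 × 133000 + 0.4 × 161000 + 0.1 × 148000 + 0.2 × 101000 = 39900 + 64400 + 14800 + 20200 = 139300
EV(C) = 0.44 × 153000 + 0.52 × 199000 + 0.04 × 115000 = 67320 + 103480 + 4600 = 175400
Overall = 0.02 × 58240 + 0.82 × 139300 + 0.16 × 175400 = 1164.8 + 114226 + 28064 = 143454.8

$143,454.80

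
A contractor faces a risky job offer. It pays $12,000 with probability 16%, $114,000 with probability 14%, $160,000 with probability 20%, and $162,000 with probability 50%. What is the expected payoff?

EV = 0.16 × 12000 + 0.14 × 114000 + 0.2 × 160000 + 0.5 × 162000 = 1920 + 15960 + 32000 + 81000 = 130880

$130,880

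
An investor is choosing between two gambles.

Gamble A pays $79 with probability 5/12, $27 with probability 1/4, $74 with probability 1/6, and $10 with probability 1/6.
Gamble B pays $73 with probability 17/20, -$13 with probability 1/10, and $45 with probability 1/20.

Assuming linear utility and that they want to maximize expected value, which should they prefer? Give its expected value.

Gamble A = 5/12 × 79 + 1/4 × 27 + 1/6 × 74 + 1/6 × 10 = 32.9167 + 6.75 + 12.3333 + 1.6667 = 53.6667
Gamble B = 17/20 × 73 + 1/10 × (-13) + 1/20 × 45 = 62.05 − 1.3 + 2.25 = 63

Gamble B ($63)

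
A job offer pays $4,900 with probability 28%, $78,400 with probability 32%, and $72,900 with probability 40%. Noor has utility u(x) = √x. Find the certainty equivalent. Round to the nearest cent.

E[u] = 0.28·√4900 + 0.32·√78400 + 0.4·√72900 = 0.28·70 + 0.32·280 + 0.4·270 = 217.2
CE = (217.2)² = 47175.84

$47,175.84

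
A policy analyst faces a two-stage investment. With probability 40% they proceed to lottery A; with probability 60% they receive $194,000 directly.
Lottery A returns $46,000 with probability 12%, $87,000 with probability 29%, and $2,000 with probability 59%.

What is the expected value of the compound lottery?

$129,172

EV(A) = 0.12 × 46000 + 0.29 × 87000 + 0.59 × 2000 = 5520 + 25230 + 1180 = 31930
Branch B: 194000 (certain)
Overall = 0.4 × 31930 + 0.6 × 194000 = 12772 + 116400 = 129172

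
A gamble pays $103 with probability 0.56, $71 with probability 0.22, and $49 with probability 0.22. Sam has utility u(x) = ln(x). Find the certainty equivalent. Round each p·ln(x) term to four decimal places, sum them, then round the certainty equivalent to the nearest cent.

$80.59

E[u] = 0.56·ln(103) + 0.22·ln(71) + 0.22·ln(49) = 2.5954 + 0.9378 + 0.8562 = 4.3894
CE = e^4.3894 ≈ 80.59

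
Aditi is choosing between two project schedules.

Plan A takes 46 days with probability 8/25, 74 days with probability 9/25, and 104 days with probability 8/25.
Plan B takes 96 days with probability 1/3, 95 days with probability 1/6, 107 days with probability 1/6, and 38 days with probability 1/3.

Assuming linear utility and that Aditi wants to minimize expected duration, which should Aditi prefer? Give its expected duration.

Plan A (74.64 days)

Plan A = 8/25 × 46 + 9/25 × 74 + 8/25 × 104 = 14.72 + 26.64 + 33.28 = 74.64
Plan B = 1/3 × 96 + 1/6 × 95 + 1/6 × 107 + 1/3 × 38 = 32 + 15.8333 + 17.8333 + 12.6667 = 78.3333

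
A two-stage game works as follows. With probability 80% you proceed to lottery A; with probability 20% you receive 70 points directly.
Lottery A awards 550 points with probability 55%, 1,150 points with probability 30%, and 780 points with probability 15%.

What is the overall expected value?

625.6 points

EV(A) = 0.55 × 550 + 0.3 × 1150 + 0.15 × 780 = 302.5 + 345 + 117 = 764.5
Branch B: 70 (certain)
Overall = 0.8 × 764.5 + 0.2 × 70 = 611.6 + 14 = 625.6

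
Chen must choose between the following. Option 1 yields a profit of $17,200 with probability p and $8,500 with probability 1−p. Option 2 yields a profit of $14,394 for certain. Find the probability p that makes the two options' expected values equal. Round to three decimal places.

p·17200 + (1−p)·8500 = 14394
8700p + 8500 = 14394
p = (14394 − 8500) / 8700

p = 0.677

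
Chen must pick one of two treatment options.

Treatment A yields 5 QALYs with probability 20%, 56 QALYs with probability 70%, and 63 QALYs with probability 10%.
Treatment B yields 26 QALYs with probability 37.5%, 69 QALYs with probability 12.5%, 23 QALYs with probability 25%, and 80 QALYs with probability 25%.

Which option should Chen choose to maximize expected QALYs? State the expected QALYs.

Treatment A = 0.2 × 5 + 0.7 × 56 + 0.1 × 63 = 1 + 39.2 + 6.3 = 46.5
Treatment B = 0.375 × 26 + 0.125 × 69 + 0.25 × 23 + 0.25 × 80 = 9.75 + 8.625 + 5.75 + 20 = 44.125

Treatment A (46.5 QALYs)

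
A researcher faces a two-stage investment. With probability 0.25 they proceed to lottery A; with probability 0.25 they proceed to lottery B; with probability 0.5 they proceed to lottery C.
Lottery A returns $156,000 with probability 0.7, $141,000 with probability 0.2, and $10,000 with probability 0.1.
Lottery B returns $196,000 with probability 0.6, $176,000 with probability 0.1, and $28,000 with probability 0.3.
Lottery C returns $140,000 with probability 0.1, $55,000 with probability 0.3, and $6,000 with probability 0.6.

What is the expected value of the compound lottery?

EV(A) = 0.7 × 156000 + 0.2 × 141000 + 0.1 × 10000 = 109200 + 28200 + 1000 = 138400
EV(B) = 0.6 × 196000 + 0.1 × 176000 + 0.3 × 28000 = 117600 + 17600 + 8400 = 143600
EV(C) = 0.1 × 140000 + 0.3 × 55000 + 0.6 × 6000 = 14000 + 16500 + 3600 = 34100
Overall = 0.25 × 138400 + 0.25 × 143600 + 0.5 × 34100 = 34600 + 35900 + 17050 = 87550

$87,550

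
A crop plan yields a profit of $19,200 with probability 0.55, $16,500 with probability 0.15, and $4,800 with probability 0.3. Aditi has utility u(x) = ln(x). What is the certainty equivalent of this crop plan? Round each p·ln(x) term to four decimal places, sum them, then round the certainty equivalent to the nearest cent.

E[u] = 0.55·ln(19200) + 0.15·ln(16500) + 0.3·ln(4800) = 5.4245 + 1.4567 + 2.5429 = 9.4241
CE = e^9.4241 ≈ 12383.25

$12,383.25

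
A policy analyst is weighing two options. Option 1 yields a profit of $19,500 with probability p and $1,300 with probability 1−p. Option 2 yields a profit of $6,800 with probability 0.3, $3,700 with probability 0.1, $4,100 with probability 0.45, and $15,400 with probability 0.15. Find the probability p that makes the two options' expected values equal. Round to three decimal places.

p = 0.289

EV(Option 2) = 0.3 × 6800 + 0.1 × 3700 + 0.45 × 4100 + 0.15 × 15400 = 2040 + 370 + 1845 + 2310 = 6565
p·19500 + (1−p)·1300 = 6565
18200p + 1300 = 6565
p = (6565 − 1300) / 18200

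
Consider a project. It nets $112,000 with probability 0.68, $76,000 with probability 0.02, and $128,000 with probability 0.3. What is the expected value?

EV = 0.68 × 112000 + 0.02 × 76000 + 0.3 × 128000 = 76160 + 1520 + 38400 = 116080

$116,080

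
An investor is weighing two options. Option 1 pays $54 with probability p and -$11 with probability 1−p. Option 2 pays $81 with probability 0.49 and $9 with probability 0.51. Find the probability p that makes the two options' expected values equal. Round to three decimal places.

EV(Option 2) = 0.49 × 81 + 0.51 × 9 = 39.69 + 4.59 = 44.28
p·54 + (1−p)·(-11) = 44.28
65p − 11 = 44.28
p = (44.28 + 11) / 65

p = 0.850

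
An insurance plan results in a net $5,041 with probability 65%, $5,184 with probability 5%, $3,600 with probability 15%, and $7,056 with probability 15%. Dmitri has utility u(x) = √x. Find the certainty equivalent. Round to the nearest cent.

E[u] = 0.65·√5041 + 0.05·√5184 + 0.15·√3600 + 0.15·√7056 = 0.65·71 + 0.05·72 + 0.15·60 + 0.15·84 = 71.35
CE = (71.35)² = 5090.8225

$5,090.82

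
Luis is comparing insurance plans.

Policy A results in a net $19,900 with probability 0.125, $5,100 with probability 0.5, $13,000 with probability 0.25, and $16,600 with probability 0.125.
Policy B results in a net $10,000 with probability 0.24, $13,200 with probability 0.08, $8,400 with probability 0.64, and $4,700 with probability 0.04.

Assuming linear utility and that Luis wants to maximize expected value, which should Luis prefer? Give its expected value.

Policy A = 0.125 × 19900 + 0.5 × 5100 + 0.25 × 13000 + 0.125 × 16600 = 2487.5 + 2550 + 3250 + 2075 = 10362.5
Policy B = 0.24 × 10000 + 0.08 × 13200 + 0.64 × 8400 + 0.04 × 4700 = 2400 + 1056 + 5376 + 188 = 9020

Policy A ($10,362.50)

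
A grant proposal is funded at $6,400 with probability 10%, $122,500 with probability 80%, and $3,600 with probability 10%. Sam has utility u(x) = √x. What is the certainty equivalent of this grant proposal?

E[u] = 0.1·√6400 + 0.8·√122500 + 0.1·√3600 = 0.1·80 + 0.8·350 + 0.1·60 = 294
CE = (294)² = 86436

$86,436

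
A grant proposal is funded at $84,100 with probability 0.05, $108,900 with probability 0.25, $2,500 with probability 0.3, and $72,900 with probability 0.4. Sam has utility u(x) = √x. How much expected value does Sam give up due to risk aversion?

$12,940

E[u] = 0.05·√84100 + 0.25·√108900 + 0.3·√2500 + 0.4·√72900 = 0.05·290 + 0.25·330 + 0.3·50 + 0.4·270 = 220
CE = (220)² = 48400
Risk premium = EV − CE = 61340 − 48400 = 12940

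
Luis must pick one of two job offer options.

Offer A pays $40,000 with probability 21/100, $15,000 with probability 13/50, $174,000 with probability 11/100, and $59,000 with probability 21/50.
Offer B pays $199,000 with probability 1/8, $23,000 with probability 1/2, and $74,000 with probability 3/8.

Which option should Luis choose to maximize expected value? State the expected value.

Offer B ($64,125)

Offer A = 21/100 × 40000 + 13/50 × 15000 + 11/100 × 174000 + 21/50 × 59000 = 8400 + 3900 + 19140 + 24780 = 56220
Offer B = 1/8 × 199000 + 1/2 × 23000 + 3/8 × 74000 = 24875 + 11500 + 27750 = 64125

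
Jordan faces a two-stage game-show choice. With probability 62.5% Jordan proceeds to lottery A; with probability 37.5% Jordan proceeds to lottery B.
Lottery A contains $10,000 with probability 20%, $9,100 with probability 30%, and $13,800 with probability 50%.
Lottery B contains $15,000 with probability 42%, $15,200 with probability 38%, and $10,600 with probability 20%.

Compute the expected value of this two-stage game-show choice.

EV(A) = 0.2 × 10000 + 0.3 × 9100 + 0.5 × 13800 = 2000 + 2730 + 6900 = 11630
EV(B) = 0.42 × 15000 + 0.38 × 15200 + 0.2 × 10600 = 6300 + 5776 + 2120 = 14196
Overall = 0.625 × 11630 + 0.375 × 14196 = 7268.75 + 5323.5 = 12592.25

$12,592.25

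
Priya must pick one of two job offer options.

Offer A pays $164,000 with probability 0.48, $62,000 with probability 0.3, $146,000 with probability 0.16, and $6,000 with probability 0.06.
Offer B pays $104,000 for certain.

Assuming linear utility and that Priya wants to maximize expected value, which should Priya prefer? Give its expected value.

Offer A ($121,040)

Offer A = 0.48 × 164000 + 0.3 × 62000 + 0.16 × 146000 + 0.06 × 6000 = 78720 + 18600 + 23360 + 360 = 121040
Offer B: 104000 (certain)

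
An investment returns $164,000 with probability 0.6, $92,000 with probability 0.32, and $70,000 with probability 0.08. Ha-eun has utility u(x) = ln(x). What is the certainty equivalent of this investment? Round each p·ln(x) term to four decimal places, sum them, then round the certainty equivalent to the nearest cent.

E[u] = 0.6·ln(164000) + 0.32·ln(92000) + 0.08·ln(70000) = 7.2046 + 3.6575 + 0.8925 = 11.7546
CE = e^11.7546 ≈ 127337.97

$127,337.97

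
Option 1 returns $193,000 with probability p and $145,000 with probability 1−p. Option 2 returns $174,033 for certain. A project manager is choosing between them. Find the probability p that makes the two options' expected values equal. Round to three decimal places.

p·193000 + (1−p)·145000 = 174033
48000p + 145000 = 174033
p = (174033 − 145000) / 48000

p = 0.605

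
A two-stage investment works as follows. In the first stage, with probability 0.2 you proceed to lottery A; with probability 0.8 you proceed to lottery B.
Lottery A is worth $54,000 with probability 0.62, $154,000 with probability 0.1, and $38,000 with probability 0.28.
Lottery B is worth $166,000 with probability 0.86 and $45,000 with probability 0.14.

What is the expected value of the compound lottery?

EV(A) = 0.62 × 54000 + 0.1 × 154000 + 0.28 × 38000 = 33480 + 15400 + 10640 = 59520
EV(B) = 0.86 × 166000 + 0.14 × 45000 = 142760 + 6300 = 149060
Overall = 0.2 × 59520 + 0.8 × 149060 = 11904 + 119248 = 131152

$131,152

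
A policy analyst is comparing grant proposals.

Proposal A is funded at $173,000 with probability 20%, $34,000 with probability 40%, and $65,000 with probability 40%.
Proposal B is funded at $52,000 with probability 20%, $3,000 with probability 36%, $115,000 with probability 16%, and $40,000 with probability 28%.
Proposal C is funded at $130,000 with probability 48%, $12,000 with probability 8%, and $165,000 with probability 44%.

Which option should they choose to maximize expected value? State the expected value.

Proposal C ($135,960)

Proposal A = 0.2 × 173000 + 0.4 × 34000 + 0.4 × 65000 = 34600 + 13600 + 26000 = 74200
Proposal B = 0.2 × 52000 + 0.36 × 3000 + 0.16 × 115000 + 0.28 × 40000 = 10400 + 1080 + 18400 + 11200 = 41080
Proposal C = 0.48 × 130000 + 0.08 × 12000 + 0.44 × 165000 = 62400 + 960 + 72600 = 135960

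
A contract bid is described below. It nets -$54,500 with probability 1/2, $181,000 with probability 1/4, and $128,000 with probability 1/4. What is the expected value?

EV = 1/2 × (-54500) + 1/4 × 181000 + 1/4 × 128000 = -27250 + 45250 + 32000 = 50000

$50,000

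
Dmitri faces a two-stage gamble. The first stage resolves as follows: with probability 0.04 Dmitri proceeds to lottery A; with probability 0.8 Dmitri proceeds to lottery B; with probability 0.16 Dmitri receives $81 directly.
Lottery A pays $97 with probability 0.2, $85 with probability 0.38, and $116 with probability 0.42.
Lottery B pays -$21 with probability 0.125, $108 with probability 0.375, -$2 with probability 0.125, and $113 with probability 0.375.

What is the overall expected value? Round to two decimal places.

$80.98

EV(A) = 0.2 × 97 + 0.38 × 85 + 0.42 × 116 = 19.4 + 32.3 + 48.72 = 100.42
EV(B) = 0.125 × (-21) + 0.375 × 108 + 0.125 × (-2) + 0.375 × 113 = -2.625 + 40.5 − 0.25 + 42.375 = 80
Branch C: 81 (certain)
Overall = 0.04 × 100.42 + 0.8 × 80 + 0.16 × 81 = 4.0168 + 64 + 12.96 = 80.9768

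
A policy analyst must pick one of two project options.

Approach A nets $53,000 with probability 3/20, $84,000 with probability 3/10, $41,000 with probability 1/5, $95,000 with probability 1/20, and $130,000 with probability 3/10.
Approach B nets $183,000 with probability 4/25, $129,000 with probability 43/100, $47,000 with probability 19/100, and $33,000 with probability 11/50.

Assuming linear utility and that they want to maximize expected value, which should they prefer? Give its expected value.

Approach A = 3/20 × 53000 + 3/10 × 84000 + 1/5 × 41000 + 1/20 × 95000 + 3/10 × 130000 = 7950 + 25200 + 8200 + 4750 + 39000 = 85100
Approach B = 4/25 × 183000 + 43/100 × 129000 + 19/100 × 47000 + 11/50 × 33000 = 29280 + 55470 + 8930 + 7260 = 100940

Approach B ($100,940)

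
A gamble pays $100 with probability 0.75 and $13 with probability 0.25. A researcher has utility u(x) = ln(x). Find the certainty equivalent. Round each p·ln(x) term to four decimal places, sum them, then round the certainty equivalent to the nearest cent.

$60.05

E[u] = 0.75·ln(100) + 0.25·ln(13) = 3.4539 + 0.6412 = 4.0951
CE = e^4.0951 ≈ 60.05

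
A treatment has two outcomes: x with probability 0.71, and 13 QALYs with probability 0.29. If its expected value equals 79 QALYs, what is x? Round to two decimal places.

0.71·x + 0.29·13 = 79
0.71·x = 79 − 3.77 = 75.23
x = 75.23 / 0.71 = 105.9577

x = 105.96 QALYs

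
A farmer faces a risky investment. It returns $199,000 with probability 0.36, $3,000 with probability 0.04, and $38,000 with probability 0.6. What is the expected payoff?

EV = 0.36 × 199000 + 0.04 × 3000 + 0.6 × 38000 = 71640 + 120 + 22800 = 94560

$94,560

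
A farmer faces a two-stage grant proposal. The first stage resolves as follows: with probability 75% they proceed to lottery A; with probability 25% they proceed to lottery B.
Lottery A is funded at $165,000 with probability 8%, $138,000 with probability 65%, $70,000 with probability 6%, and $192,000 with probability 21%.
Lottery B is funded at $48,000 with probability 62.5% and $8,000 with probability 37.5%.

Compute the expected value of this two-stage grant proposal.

EV(A) = 0.08 × 165000 + 0.65 × 138000 + 0.06 × 70000 + 0.21 × 192000 = 13200 + 89700 + 4200 + 40320 = 147420
EV(B) = 0.625 × 48000 + 0.375 × 8000 = 30000 + 3000 = 33000
Overall = 0.75 × 147420 + 0.25 × 33000 = 110565 + 8250 = 118815

$118,815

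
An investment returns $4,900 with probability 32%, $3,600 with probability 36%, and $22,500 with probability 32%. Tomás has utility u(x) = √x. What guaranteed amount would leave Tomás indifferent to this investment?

E[u] = 0.32·√4900 + 0.36·√3600 + 0.32·√22500 = 0.32·70 + 0.36·60 + 0.32·150 = 92
CE = (92)² = 8464

$8,464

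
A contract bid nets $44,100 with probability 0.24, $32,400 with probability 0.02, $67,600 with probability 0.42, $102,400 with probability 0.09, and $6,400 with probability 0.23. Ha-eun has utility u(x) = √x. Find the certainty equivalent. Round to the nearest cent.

E[u] = 0.24·√44100 + 0.02·√32400 + 0.42·√67600 + 0.09·√102400 + 0.23·√6400 = 0.24·210 + 0.02·180 + 0.42·260 + 0.09·320 + 0.23·80 = 210.4
CE = (210.4)² = 44268.16

$44,268.16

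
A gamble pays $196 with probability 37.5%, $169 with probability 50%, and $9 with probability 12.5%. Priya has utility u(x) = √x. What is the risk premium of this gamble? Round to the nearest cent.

$12.11

E[u] = 0.375·√196 + 0.5·√169 + 0.125·√9 = 0.375·14 + 0.5·13 + 0.125·3 = 12.125
CE = (12.125)² = 147.015625
Risk premium = EV − CE = 159.125 − 147.015625 = 12.109375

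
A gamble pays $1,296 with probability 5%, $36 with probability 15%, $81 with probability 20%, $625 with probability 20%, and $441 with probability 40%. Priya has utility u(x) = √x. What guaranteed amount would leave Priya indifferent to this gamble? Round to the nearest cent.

$320.41

E[u] = 0.05·√1296 + 0.15·√36 + 0.2·√81 + 0.2·√625 + 0.4·√441 = 0.05·36 + 0.15·6 + 0.2·9 + 0.2·25 + 0.4·21 = 17.9
CE = (17.9)² = 320.41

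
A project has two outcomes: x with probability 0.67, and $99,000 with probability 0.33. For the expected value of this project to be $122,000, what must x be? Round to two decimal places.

x = $133,328.36

0.67·x + 0.33·99000 = 122000
0.67·x = 122000 − 32670 = 89330
x = 89330 / 0.67 = 133328.3582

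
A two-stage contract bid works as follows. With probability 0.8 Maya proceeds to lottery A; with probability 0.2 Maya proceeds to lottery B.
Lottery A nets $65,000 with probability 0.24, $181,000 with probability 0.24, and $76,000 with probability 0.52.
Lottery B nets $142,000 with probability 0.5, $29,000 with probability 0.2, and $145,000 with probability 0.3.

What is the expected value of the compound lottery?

$102,908

EV(A) = 0.24 × 65000 + 0.24 × 181000 + 0.52 × 76000 = 15600 + 43440 + 39520 = 98560
EV(B) = 0.5 × 142000 + 0.2 × 29000 + 0.3 × 145000 = 71000 + 5800 + 43500 = 120300
Overall = 0.8 × 98560 + 0.2 × 120300 = 78848 + 24060 = 102908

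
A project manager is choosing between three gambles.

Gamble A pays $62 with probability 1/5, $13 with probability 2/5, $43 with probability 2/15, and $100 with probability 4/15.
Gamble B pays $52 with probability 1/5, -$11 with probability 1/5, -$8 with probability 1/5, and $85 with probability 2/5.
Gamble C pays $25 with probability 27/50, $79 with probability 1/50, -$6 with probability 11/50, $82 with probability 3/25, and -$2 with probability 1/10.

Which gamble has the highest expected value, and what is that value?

Gamble A = 1/5 × 62 + 2/5 × 13 + 2/15 × 43 + 4/15 × 100 = 12.4 + 5.2 + 5.7333 + 26.6667 = 50
Gamble B = 1/5 × 52 + 1/5 × (-11) + 1/5 × (-8) + 2/5 × 85 = 10.4 − 2.2 − 1.6 + 34 = 40.6
Gamble C = 27/50 × 25 + 1/50 × 79 + 11/50 × (-6) + 3/25 × 82 + 1/10 × (-2) = 13.5 + 1.58 − 1.32 + 9.84 − 0.2 = 23.4

Gamble A ($50)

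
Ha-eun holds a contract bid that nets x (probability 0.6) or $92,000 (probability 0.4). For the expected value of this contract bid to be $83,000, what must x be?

x = $77,000

0.6·x + 0.4·92000 = 83000
0.6·x = 83000 − 36800 = 46200
x = 46200 / 0.6 = 77000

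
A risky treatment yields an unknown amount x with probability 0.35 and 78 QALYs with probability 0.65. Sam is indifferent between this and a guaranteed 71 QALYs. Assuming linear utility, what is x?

0.35·x + 0.65·78 = 71
0.35·x = 71 − 50.7 = 20.3
x = 20.3 / 0.35 = 58

x = 58 QALYs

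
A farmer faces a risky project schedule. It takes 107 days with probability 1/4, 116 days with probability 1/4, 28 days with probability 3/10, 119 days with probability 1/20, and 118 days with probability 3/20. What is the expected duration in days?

87.8 days

EV = 1/4 × 107 + 1/4 × 116 + 3/10 × 28 + 1/20 × 119 + 3/20 × 118 = 26.75 + 29 + 8.4 + 5.95 + 17.7 = 87.8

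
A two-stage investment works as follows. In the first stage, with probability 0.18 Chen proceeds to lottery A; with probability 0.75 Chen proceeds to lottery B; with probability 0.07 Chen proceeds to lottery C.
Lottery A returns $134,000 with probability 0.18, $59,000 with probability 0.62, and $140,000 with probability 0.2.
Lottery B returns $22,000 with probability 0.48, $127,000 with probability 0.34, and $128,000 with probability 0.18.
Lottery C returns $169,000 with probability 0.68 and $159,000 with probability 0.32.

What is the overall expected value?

EV(A) = 0.18 × 134000 + 0.62 × 59000 + 0.2 × 140000 = 24120 + 36580 + 28000 = 88700
EV(B) = 0.48 × 22000 + 0.34 × 127000 + 0.18 × 128000 = 10560 + 43180 + 23040 = 76780
EV(C) = 0.68 × 169000 + 0.32 × 159000 = 114920 + 50880 = 165800
Overall = 0.18 × 88700 + 0.75 × 76780 + 0.07 × 165800 = 15966 + 57585 + 11606 = 85157

$85,157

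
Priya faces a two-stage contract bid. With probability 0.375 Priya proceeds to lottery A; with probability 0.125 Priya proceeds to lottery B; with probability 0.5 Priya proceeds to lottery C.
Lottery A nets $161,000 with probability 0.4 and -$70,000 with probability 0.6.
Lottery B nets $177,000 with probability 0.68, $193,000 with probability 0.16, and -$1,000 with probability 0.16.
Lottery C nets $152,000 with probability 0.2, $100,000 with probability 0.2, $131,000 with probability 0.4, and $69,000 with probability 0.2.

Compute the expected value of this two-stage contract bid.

EV(A) = 0.4 × 161000 + 0.6 × (-70000) = 64400 − 42000 = 22400
EV(B) = 0.68 × 177000 + 0.16 × 193000 + 0.16 × (-1000) = 120360 + 30880 − 160 = 151080
EV(C) = 0.2 × 152000 + 0.2 × 100000 + 0.4 × 131000 + 0.2 × 69000 = 30400 + 20000 + 52400 + 13800 = 116600
Overall = 0.375 × 22400 + 0.125 × 151080 + 0.5 × 116600 = 8400 + 18885 + 58300 = 85585

$85,585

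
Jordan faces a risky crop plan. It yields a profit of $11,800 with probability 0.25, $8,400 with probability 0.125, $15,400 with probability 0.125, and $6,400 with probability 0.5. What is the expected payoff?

EV = 0.25 × 11800 + 0.125 × 8400 + 0.125 × 15400 + 0.5 × 6400 = 2950 + 1050 + 1925 + 3200 = 9125

$9,125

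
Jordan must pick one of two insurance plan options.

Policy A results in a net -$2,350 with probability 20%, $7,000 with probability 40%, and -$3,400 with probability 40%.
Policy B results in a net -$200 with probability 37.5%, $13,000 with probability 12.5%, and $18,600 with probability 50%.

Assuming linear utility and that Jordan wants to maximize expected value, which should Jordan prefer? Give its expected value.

Policy A = 0.2 × (-2350) + 0.4 × 7000 + 0.4 × (-3400) = -470 + 2800 − 1360 = 970
Policy B = 0.375 × (-200) + 0.125 × 13000 + 0.5 × 18600 = -75 + 1625 + 9300 = 10850

Policy B ($10,850)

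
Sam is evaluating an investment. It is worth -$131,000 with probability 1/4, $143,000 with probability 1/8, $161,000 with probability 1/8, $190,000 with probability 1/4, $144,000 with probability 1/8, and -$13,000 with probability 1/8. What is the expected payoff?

EV = 1/4 × (-131000) + 1/8 × 143000 + 1/8 × 161000 + 1/4 × 190000 + 1/8 × 144000 + 1/8 × (-13000) = -32750 + 17875 + 20125 + 47500 + 18000 − 1625 = 69125

$69,125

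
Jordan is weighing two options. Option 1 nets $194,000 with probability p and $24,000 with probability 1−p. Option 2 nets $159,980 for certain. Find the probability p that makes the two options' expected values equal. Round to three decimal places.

p = 0.800

p·194000 + (1−p)·24000 = 159980
170000p + 24000 = 159980
p = (159980 − 24000) / 170000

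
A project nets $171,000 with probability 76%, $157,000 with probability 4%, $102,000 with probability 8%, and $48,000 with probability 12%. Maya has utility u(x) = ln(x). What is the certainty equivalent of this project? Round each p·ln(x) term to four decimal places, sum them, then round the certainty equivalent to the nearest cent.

$140,406.91

E[u] = 0.76·ln(171000) + 0.04·ln(157000) + 0.08·ln(102000) + 0.12·ln(48000) = 9.1576 + 0.4786 + 0.9226 + 1.2935 = 11.8523
CE = e^11.8523 ≈ 140406.91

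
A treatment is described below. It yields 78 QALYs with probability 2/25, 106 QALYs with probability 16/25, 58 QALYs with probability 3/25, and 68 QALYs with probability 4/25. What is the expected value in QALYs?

91.92 QALYs

EV = 2/25 × 78 + 16/25 × 106 + 3/25 × 58 + 4/25 × 68 = 6.24 + 67.84 + 6.96 + 10.88 = 91.92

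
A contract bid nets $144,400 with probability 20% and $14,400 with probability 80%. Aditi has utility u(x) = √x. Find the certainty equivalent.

$29,584

E[u] = 0.2·√144400 + 0.8·√14400 = 0.2·380 + 0.8·120 = 172
CE = (172)² = 29584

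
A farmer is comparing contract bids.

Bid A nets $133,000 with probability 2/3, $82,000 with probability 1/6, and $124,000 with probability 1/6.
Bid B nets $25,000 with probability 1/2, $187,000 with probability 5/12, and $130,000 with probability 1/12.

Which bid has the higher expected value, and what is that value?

Bid A = 2/3 × 133000 + 1/6 × 82000 + 1/6 × 124000 = 88666.6667 + 13666.6667 + 20666.6667 = 123000
Bid B = 1/2 × 25000 + 5/12 × 187000 + 1/12 × 130000 = 12500 + 77916.6667 + 10833.3333 = 101250

Bid A ($123,000)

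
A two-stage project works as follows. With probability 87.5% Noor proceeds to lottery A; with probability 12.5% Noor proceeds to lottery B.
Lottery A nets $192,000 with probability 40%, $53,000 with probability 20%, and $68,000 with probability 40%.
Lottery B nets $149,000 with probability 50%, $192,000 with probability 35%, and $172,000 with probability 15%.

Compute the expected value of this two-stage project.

EV(A) = 0.4 × 192000 + 0.2 × 53000 + 0.4 × 68000 = 76800 + 10600 + 27200 = 114600
EV(B) = 0.5 × 149000 + 0.35 × 192000 + 0.15 × 172000 = 74500 + 67200 + 25800 = 167500
Overall = 0.875 × 114600 + 0.125 × 167500 = 100275 + 20937.5 = 121212.5

$121,212.50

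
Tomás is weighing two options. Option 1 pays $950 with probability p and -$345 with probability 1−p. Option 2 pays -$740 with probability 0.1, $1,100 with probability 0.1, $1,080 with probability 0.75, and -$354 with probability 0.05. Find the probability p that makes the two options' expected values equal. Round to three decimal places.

p = 0.906

EV(Option 2) = 0.1 × (-740) + 0.1 × 1100 + 0.75 × 1080 + 0.05 × (-354) = -74 + 110 + 810 − 17.7 = 828.3
p·950 + (1−p)·(-345) = 828.3
1295p − 345 = 828.3
p = (828.3 + 345) / 1295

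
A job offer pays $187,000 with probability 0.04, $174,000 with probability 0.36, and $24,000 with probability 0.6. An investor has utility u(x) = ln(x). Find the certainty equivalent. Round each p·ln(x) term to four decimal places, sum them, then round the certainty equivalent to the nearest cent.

$53,167.36

E[u] = 0.04·ln(187000) + 0.36·ln(174000) + 0.6·ln(24000) = 0.4856 + 4.3441 + 6.0515 = 10.8812
CE = e^10.8812 ≈ 53167.36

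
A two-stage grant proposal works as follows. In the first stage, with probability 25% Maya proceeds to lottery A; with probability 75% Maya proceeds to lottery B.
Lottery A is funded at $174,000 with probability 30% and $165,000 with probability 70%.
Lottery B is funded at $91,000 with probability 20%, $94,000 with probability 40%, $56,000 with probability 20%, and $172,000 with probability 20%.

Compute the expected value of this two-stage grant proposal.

EV(A) = 0.3 × 174000 + 0.7 × 165000 = 52200 + 115500 = 167700
EV(B) = 0.2 × 91000 + 0.4 × 94000 + 0.2 × 56000 + 0.2 × 172000 = 18200 + 37600 + 11200 + 34400 = 101400
Overall = 0.25 × 167700 + 0.75 × 101400 = 41925 + 76050 = 117975

$117,975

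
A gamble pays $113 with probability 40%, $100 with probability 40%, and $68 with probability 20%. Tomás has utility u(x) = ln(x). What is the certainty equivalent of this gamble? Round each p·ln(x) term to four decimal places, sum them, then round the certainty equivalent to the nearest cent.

E[u] = 0.4·ln(113) + 0.4·ln(100) + 0.2·ln(68) = 1.8910 + 1.8421 + 0.8439 = 4.5770
CE = e^4.5770 ≈ 97.22

$97.22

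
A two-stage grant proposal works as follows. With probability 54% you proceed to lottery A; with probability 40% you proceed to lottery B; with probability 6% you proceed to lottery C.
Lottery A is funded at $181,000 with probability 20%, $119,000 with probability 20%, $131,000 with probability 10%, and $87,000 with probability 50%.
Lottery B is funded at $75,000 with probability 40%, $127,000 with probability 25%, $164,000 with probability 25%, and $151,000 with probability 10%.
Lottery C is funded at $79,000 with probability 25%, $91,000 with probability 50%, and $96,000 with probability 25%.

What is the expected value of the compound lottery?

EV(A) = 0.2 × 181000 + 0.2 × 119000 + 0.1 × 131000 + 0.5 × 87000 = 36200 + 23800 + 13100 + 43500 = 116600
EV(B) = 0.4 × 75000 + 0.25 × 127000 + 0.25 × 164000 + 0.1 × 151000 = 30000 + 31750 + 41000 + 15100 = 117850
EV(C) = 0.25 × 79000 + 0.5 × 91000 + 0.25 × 96000 = 19750 + 45500 + 24000 = 89250
Overall = 0.54 × 116600 + 0.4 × 117850 + 0.06 × 89250 = 62964 + 47140 + 5355 = 115459

$115,459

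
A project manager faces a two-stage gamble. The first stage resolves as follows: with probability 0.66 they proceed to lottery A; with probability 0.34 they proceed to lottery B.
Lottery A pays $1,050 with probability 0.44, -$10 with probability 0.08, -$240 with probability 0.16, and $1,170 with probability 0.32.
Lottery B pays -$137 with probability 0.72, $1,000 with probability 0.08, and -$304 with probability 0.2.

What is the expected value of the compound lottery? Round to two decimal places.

EV(A) = 0.44 × 1050 + 0.08 × (-10) + 0.16 × (-240) + 0.32 × 1170 = 462 − 0.8 − 38.4 + 374.4 = 797.2
EV(B) = 0.72 × (-137) + 0.08 × 1000 + 0.2 × (-304) = -98.64 + 80 − 60.8 = -79.44
Overall = 0.66 × 797.2 + 0.34 × (-79.44) = 526.152 − 27.0096 = 499.1424

$499.14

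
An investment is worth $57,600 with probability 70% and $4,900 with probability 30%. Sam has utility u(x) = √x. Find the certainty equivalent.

$35,721

E[u] = 0.7·√57600 + 0.3·√4900 = 0.7·240 + 0.3·70 = 189
CE = (189)² = 35721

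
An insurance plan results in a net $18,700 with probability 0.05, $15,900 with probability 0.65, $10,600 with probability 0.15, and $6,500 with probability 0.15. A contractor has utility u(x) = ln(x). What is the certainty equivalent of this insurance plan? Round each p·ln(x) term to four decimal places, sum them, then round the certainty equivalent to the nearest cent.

E[u] = 0.05·ln(18700) + 0.65·ln(15900) + 0.15·ln(10600) + 0.15·ln(6500) = 0.4918 + 6.2881 + 1.3903 + 1.3169 = 9.4871
CE = e^9.4871 ≈ 13188.49

$13,188.49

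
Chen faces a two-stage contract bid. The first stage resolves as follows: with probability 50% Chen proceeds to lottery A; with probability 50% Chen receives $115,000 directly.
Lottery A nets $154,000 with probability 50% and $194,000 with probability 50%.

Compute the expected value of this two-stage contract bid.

$144,500

EV(A) = 0.5 × 154000 + 0.5 × 194000 = 77000 + 97000 = 174000
Branch B: 115000 (certain)
Overall = 0.5 × 174000 + 0.5 × 115000 = 87000 + 57500 = 144500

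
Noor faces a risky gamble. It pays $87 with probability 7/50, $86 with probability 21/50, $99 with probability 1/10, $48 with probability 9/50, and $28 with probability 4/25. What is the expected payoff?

EV = 7/50 × 87 + 21/50 × 86 + 1/10 × 99 + 9/50 × 48 + 4/25 × 28 = 12.18 + 36.12 + 9.9 + 8.64 + 4.48 = 71.32

$71.32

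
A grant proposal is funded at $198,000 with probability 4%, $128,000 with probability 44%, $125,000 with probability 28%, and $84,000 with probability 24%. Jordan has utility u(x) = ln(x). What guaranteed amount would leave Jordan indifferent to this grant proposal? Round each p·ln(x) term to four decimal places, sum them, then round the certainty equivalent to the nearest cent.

E[u] = 0.04·ln(198000) + 0.44·ln(128000) + 0.28·ln(125000) + 0.24·ln(84000) = 0.4878 + 5.1743 + 3.2861 + 2.7213 = 11.6695
CE = e^11.6695 ≈ 116949.79

$116,949.79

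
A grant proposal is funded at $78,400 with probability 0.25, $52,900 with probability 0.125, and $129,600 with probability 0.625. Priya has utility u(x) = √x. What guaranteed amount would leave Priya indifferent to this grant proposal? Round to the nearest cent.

$104,814.06

E[u] = 0.25·√78400 + 0.125·√52900 + 0.625·√129600 = 0.25·280 + 0.125·230 + 0.625·360 = 323.75
CE = (323.75)² = 104814.0625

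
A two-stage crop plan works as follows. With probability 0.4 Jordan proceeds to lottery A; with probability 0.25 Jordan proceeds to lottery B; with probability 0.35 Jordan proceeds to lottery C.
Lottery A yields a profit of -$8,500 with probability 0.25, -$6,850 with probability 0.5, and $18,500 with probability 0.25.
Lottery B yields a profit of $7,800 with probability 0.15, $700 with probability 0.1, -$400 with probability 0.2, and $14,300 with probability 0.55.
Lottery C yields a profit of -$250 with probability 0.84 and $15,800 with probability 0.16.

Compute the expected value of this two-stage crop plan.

$2,697.55

EV(A) = 0.25 × (-8500) + 0.5 × (-6850) + 0.25 × 18500 = -2125 − 3425 + 4625 = -925
EV(B) = 0.15 × 7800 + 0.1 × 700 + 0.2 × (-400) + 0.55 × 14300 = 1170 + 70 − 80 + 7865 = 9025
EV(C) = 0.84 × (-250) + 0.16 × 15800 = -210 + 2528 = 2318
Overall = 0.4 × (-925) + 0.25 × 9025 + 0.35 × 2318 = -370 + 2256.25 + 811.3 = 2697.55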